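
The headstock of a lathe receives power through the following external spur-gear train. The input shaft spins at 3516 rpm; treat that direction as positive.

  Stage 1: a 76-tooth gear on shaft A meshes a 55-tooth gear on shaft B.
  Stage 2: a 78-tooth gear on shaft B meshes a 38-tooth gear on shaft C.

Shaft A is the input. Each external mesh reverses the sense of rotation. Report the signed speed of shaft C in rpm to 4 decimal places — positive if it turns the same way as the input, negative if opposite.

Stage 1 [76T→55T]: ω = 3516.0000×76/55 = 4858.4727 rpm, dir flips to −; running = −4858.4727
Stage 2 [78T→38T]: ω = 4858.4727×78/38 = 9972.6545 rpm, dir flips to +; running = +9972.6545

+9972.6545 rpm (same as input, |ω| = 9972.6545 rpm)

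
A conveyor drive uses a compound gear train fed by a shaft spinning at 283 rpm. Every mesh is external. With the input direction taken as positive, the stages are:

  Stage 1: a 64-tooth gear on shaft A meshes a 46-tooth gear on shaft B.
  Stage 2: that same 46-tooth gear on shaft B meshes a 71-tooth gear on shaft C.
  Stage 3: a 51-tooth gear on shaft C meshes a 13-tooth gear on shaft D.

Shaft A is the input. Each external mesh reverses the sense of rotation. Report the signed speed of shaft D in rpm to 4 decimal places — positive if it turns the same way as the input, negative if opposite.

-1000.7714 rpm (opposite to input, |ω| = 1000.7714 rpm)

Stage 1 [64T→46T]: ω = 283.0000×64/46 = 393.7391 rpm, dir flips to −; running = −393.7391
Stage 2 [46T→71T]: ω = 393.7391×46/71 = 255.0986 rpm, dir flips to +; running = +255.0986
Stage 3 [51T→13T]: ω = 255.0986×51/13 = 1000.7714 rpm, dir flips to −; running = −1000.7714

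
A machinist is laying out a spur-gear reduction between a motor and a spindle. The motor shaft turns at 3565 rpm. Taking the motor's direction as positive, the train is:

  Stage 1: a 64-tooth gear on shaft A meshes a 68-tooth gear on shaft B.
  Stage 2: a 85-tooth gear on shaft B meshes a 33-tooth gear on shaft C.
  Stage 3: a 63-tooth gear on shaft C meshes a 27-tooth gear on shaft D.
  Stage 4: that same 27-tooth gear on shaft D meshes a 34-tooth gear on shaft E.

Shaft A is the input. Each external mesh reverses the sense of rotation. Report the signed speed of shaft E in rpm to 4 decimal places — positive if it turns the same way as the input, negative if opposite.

+16013.9037 rpm (same as input, |ω| = 16013.9037 rpm)

Stage 1 [64T→68T]: ω = 3565.0000×64/68 = 3355.2941 rpm, dir flips to −; running = −3355.2941
Stage 2 [85T→33T]: ω = 3355.2941×85/33 = 8642.4242 rpm, dir flips to +; running = +8642.4242
Stage 3 [63T→27T]: ω = 8642.4242×63/27 = 20165.6566 rpm, dir flips to −; running = −20165.6566
Stage 4 [27T→34T]: ω = 20165.6566×27/34 = 16013.9037 rpm, dir flips to +; running = +16013.9037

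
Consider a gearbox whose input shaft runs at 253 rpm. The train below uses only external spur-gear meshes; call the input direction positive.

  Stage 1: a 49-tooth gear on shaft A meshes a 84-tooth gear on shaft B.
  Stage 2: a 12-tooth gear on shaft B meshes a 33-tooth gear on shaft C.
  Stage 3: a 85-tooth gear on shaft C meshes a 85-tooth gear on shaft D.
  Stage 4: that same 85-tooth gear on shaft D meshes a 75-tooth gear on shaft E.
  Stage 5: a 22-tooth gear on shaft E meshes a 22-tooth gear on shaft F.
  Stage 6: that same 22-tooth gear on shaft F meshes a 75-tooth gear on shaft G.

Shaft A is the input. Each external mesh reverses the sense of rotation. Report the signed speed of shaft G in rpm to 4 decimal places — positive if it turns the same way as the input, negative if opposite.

+17.8412 rpm (same as input, |ω| = 17.8412 rpm)

Stage 1 [49T→84T]: ω = 253.0000×49/84 = 147.5833 rpm, dir flips to −; running = −147.5833
Stage 2 [12T→33T]: ω = 147.5833×12/33 = 53.6667 rpm, dir flips to +; running = +53.6667
Stage 3 [85T→85T]: ω = 53.6667×85/85 = 53.6667 rpm, dir flips to −; running = −53.6667
Stage 4 [85T→75T]: ω = 53.6667×85/75 = 60.8222 rpm, dir flips to +; running = +60.8222
Stage 5 [22T→22T]: ω = 60.8222×22/22 = 60.8222 rpm, dir flips to −; running = −60.8222
Stage 6 [22T→75T]: ω = 60.8222×22/75 = 17.8412 rpm, dir flips to +; running = +17.8412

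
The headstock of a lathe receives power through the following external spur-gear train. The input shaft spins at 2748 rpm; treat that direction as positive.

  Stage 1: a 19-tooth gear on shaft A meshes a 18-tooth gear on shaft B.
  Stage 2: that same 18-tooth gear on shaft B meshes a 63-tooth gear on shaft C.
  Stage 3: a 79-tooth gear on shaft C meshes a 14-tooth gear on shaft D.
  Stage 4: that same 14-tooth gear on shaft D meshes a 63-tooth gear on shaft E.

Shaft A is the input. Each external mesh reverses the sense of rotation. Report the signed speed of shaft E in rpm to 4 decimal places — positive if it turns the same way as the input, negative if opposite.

+1039.2411 rpm (same as input, |ω| = 1039.2411 rpm)

Stage 1 [19T→18T]: ω = 2748.0000×19/18 = 2900.6667 rpm, dir flips to −; running = −2900.6667
Stage 2 [18T→63T]: ω = 2900.6667×18/63 = 828.7619 rpm, dir flips to +; running = +828.7619
Stage 3 [79T→14T]: ω = 828.7619×79/14 = 4676.5850 rpm, dir flips to −; running = −4676.5850
Stage 4 [14T→63T]: ω = 4676.5850×14/63 = 1039.2411 rpm, dir flips to +; running = +1039.2411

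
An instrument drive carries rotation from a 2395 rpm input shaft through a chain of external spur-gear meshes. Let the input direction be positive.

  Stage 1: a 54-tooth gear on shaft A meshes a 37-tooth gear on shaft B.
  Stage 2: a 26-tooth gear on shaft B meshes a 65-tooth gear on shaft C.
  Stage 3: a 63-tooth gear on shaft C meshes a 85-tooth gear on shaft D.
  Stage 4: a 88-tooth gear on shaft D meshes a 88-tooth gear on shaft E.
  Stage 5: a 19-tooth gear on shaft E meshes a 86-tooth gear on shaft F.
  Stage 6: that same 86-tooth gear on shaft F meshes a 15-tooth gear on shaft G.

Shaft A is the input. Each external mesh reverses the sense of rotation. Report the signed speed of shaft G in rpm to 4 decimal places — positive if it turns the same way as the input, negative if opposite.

+1312.6275 rpm (same as input, |ω| = 1312.6275 rpm)

Stage 1 [54T→37T]: ω = 2395.0000×54/37 = 3495.4054 rpm, dir flips to −; running = −3495.4054
Stage 2 [26T→65T]: ω = 3495.4054×26/65 = 1398.1622 rpm, dir flips to +; running = +1398.1622
Stage 3 [63T→85T]: ω = 1398.1622×63/85 = 1036.2849 rpm, dir flips to −; running = −1036.2849
Stage 4 [88T→88T]: ω = 1036.2849×88/88 = 1036.2849 rpm, dir flips to +; running = +1036.2849
Stage 5 [19T→86T]: ω = 1036.2849×19/86 = 228.9467 rpm, dir flips to −; running = −228.9467
Stage 6 [86T→15T]: ω = 228.9467×86/15 = 1312.6275 rpm, dir flips to +; running = +1312.6275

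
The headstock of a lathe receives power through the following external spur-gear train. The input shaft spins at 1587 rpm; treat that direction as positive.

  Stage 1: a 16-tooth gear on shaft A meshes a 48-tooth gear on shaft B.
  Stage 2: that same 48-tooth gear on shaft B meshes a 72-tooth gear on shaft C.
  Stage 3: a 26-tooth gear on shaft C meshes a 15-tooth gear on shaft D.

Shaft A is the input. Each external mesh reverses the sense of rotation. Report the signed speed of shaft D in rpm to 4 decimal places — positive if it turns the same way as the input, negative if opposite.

-611.2889 rpm (opposite to input, |ω| = 611.2889 rpm)

Stage 1 [16T→48T]: ω = 1587.0000×16/48 = 529.0000 rpm, dir flips to −; running = −529.0000
Stage 2 [48T→72T]: ω = 529.0000×48/72 = 352.6667 rpm, dir flips to +; running = +352.6667
Stage 3 [26T→15T]: ω = 352.6667×26/15 = 611.2889 rpm, dir flips to −; running = −611.2889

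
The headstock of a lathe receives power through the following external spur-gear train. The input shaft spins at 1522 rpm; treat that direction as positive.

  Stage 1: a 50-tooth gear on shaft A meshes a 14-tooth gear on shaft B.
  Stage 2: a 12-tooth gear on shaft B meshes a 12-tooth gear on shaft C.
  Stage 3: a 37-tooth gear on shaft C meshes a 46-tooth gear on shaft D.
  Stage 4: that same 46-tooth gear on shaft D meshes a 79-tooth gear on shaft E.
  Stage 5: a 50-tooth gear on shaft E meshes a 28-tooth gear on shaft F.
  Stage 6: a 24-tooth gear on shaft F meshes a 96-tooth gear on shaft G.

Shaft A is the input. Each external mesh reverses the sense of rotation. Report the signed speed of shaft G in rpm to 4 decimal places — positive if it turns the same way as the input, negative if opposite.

+1136.5361 rpm (same as input, |ω| = 1136.5361 rpm)

Stage 1 [50T→14T]: ω = 1522.0000×50/14 = 5435.7143 rpm, dir flips to −; running = −5435.7143
Stage 2 [12T→12T]: ω = 5435.7143×12/12 = 5435.7143 rpm, dir flips to +; running = +5435.7143
Stage 3 [37T→46T]: ω = 5435.7143×37/46 = 4372.2050 rpm, dir flips to −; running = −4372.2050
Stage 4 [46T→79T]: ω = 4372.2050×46/79 = 2545.8409 rpm, dir flips to +; running = +2545.8409
Stage 5 [50T→28T]: ω = 2545.8409×50/28 = 4546.1444 rpm, dir flips to −; running = −4546.1444
Stage 6 [24T→96T]: ω = 4546.1444×24/96 = 1136.5361 rpm, dir flips to +; running = +1136.5361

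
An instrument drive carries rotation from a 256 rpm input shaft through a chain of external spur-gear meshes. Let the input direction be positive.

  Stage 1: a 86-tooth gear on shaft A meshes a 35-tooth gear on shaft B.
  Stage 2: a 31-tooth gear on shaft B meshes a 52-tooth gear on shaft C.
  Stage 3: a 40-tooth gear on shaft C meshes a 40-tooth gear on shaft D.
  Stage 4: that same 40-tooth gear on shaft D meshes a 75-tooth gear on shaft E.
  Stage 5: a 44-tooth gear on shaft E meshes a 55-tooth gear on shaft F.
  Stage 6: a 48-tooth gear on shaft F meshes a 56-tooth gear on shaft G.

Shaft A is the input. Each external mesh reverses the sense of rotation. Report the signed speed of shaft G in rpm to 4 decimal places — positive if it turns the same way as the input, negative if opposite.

+137.1421 rpm (same as input, |ω| = 137.1421 rpm)

Stage 1 [86T→35T]: ω = 256.0000×86/35 = 629.0286 rpm, dir flips to −; running = −629.0286
Stage 2 [31T→52T]: ω = 629.0286×31/52 = 374.9978 rpm, dir flips to +; running = +374.9978
Stage 3 [40T→40T]: ω = 374.9978×40/40 = 374.9978 rpm, dir flips to −; running = −374.9978
Stage 4 [40T→75T]: ω = 374.9978×40/75 = 199.9988 rpm, dir flips to +; running = +199.9988
Stage 5 [44T→55T]: ω = 199.9988×44/55 = 159.9991 rpm, dir flips to −; running = −159.9991
Stage 6 [48T→56T]: ω = 159.9991×48/56 = 137.1421 rpm, dir flips to +; running = +137.1421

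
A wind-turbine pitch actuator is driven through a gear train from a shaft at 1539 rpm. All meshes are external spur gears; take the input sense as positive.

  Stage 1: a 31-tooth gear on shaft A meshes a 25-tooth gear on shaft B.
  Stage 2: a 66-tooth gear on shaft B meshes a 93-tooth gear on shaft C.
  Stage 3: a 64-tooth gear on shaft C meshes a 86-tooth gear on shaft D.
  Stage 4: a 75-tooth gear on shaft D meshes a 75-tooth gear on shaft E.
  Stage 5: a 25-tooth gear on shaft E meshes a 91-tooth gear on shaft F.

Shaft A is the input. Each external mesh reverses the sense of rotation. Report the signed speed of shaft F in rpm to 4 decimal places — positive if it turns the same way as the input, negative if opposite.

Stage 1 [31T→25T]: ω = 1539.0000×31/25 = 1908.3600 rpm, dir flips to −; running = −1908.3600
Stage 2 [66T→93T]: ω = 1908.3600×66/93 = 1354.3200 rpm, dir flips to +; running = +1354.3200
Stage 3 [64T→86T]: ω = 1354.3200×64/86 = 1007.8660 rpm, dir flips to −; running = −1007.8660
Stage 4 [75T→75T]: ω = 1007.8660×75/75 = 1007.8660 rpm, dir flips to +; running = +1007.8660
Stage 5 [25T→91T]: ω = 1007.8660×25/91 = 276.8863 rpm, dir flips to −; running = −276.8863

-276.8863 rpm (opposite to input, |ω| = 276.8863 rpm)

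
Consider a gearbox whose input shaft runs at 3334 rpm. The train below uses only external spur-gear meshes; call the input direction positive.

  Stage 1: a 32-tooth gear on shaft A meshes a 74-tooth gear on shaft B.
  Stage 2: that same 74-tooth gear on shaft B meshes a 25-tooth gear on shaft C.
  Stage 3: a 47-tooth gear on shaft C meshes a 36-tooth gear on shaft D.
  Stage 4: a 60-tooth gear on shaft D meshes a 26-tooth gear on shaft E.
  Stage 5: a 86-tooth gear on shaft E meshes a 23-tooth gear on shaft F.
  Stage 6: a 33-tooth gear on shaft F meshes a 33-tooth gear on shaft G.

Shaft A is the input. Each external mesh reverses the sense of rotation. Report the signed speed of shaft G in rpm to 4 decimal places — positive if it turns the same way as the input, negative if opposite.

+48075.0163 rpm (same as input, |ω| = 48075.0163 rpm)

Stage 1 [32T→74T]: ω = 3334.0000×32/74 = 1441.7297 rpm, dir flips to −; running = −1441.7297
Stage 2 [74T→25T]: ω = 1441.7297×74/25 = 4267.5200 rpm, dir flips to +; running = +4267.5200
Stage 3 [47T→36T]: ω = 4267.5200×47/36 = 5571.4844 rpm, dir flips to −; running = −5571.4844
Stage 4 [60T→26T]: ω = 5571.4844×60/26 = 12857.2718 rpm, dir flips to +; running = +12857.2718
Stage 5 [86T→23T]: ω = 12857.2718×86/23 = 48075.0163 rpm, dir flips to −; running = −48075.0163
Stage 6 [33T→33T]: ω = 48075.0163×33/33 = 48075.0163 rpm, dir flips to +; running = +48075.0163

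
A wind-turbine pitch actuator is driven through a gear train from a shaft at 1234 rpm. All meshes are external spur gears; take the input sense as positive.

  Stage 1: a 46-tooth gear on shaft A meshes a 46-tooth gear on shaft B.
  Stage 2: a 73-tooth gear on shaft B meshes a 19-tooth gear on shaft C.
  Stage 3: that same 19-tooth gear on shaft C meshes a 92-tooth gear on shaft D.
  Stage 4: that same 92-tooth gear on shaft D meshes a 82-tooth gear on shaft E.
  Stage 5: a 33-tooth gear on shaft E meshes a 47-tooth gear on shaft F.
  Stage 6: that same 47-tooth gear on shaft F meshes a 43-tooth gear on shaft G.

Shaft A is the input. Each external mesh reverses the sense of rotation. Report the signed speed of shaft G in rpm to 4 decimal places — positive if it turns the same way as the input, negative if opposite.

Stage 1 [46T→46T]: ω = 1234.0000×46/46 = 1234.0000 rpm, dir flips to −; running = −1234.0000
Stage 2 [73T→19T]: ω = 1234.0000×73/19 = 4741.1579 rpm, dir flips to +; running = +4741.1579
Stage 3 [19T→92T]: ω = 4741.1579×19/92 = 979.1522 rpm, dir flips to −; running = −979.1522
Stage 4 [92T→82T]: ω = 979.1522×92/82 = 1098.5610 rpm, dir flips to +; running = +1098.5610
Stage 5 [33T→47T]: ω = 1098.5610×33/47 = 771.3300 rpm, dir flips to −; running = −771.3300
Stage 6 [47T→43T]: ω = 771.3300×47/43 = 843.0817 rpm, dir flips to +; running = +843.0817

+843.0817 rpm (same as input, |ω| = 843.0817 rpm)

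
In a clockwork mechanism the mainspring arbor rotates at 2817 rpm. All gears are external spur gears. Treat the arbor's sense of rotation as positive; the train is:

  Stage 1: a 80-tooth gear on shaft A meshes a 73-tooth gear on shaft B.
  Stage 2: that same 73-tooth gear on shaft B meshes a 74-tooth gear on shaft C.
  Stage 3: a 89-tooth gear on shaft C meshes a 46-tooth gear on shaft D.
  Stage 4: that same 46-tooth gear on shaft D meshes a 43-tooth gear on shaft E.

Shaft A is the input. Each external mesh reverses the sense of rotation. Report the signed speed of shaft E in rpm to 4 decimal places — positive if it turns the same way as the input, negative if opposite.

Stage 1 [80T→73T]: ω = 2817.0000×80/73 = 3087.1233 rpm, dir flips to −; running = −3087.1233
Stage 2 [73T→74T]: ω = 3087.1233×73/74 = 3045.4054 rpm, dir flips to +; running = +3045.4054
Stage 3 [89T→46T]: ω = 3045.4054×89/46 = 5892.1974 rpm, dir flips to −; running = −5892.1974
Stage 4 [46T→43T]: ω = 5892.1974×46/43 = 6303.2810 rpm, dir flips to +; running = +6303.2810

+6303.2810 rpm (same as input, |ω| = 6303.2810 rpm)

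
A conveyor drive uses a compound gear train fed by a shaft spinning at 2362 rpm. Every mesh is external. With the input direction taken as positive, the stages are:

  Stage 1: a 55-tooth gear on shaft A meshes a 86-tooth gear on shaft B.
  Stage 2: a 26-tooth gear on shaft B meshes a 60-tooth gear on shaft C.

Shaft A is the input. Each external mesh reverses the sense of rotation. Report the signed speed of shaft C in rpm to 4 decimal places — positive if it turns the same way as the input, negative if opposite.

+654.5853 rpm (same as input, |ω| = 654.5853 rpm)

Stage 1 [55T→86T]: ω = 2362.0000×55/86 = 1510.5814 rpm, dir flips to −; running = −1510.5814
Stage 2 [26T→60T]: ω = 1510.5814×26/60 = 654.5853 rpm, dir flips to +; running = +654.5853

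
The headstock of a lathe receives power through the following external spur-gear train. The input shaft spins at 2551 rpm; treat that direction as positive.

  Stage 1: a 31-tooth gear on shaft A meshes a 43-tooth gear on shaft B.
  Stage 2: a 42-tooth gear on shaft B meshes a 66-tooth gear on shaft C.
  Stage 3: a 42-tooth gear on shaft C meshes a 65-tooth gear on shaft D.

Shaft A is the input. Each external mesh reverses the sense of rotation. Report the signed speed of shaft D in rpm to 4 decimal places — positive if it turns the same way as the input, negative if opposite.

Stage 1 [31T→43T]: ω = 2551.0000×31/43 = 1839.0930 rpm, dir flips to −; running = −1839.0930
Stage 2 [42T→66T]: ω = 1839.0930×42/66 = 1170.3319 rpm, dir flips to +; running = +1170.3319
Stage 3 [42T→65T]: ω = 1170.3319×42/65 = 756.2145 rpm, dir flips to −; running = −756.2145

-756.2145 rpm (opposite to input, |ω| = 756.2145 rpm)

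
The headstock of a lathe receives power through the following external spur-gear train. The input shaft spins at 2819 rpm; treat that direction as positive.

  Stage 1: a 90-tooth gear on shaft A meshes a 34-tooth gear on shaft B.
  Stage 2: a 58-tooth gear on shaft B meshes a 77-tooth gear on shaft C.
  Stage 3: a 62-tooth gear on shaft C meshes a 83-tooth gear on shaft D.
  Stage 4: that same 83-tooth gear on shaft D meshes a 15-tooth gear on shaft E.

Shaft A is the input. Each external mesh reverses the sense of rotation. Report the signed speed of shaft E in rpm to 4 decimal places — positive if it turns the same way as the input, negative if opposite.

+23232.5225 rpm (same as input, |ω| = 23232.5225 rpm)

Stage 1 [90T→34T]: ω = 2819.0000×90/34 = 7462.0588 rpm, dir flips to −; running = −7462.0588
Stage 2 [58T→77T]: ω = 7462.0588×58/77 = 5620.7716 rpm, dir flips to +; running = +5620.7716
Stage 3 [62T→83T]: ω = 5620.7716×62/83 = 4198.6487 rpm, dir flips to −; running = −4198.6487
Stage 4 [83T→15T]: ω = 4198.6487×83/15 = 23232.5225 rpm, dir flips to +; running = +23232.5225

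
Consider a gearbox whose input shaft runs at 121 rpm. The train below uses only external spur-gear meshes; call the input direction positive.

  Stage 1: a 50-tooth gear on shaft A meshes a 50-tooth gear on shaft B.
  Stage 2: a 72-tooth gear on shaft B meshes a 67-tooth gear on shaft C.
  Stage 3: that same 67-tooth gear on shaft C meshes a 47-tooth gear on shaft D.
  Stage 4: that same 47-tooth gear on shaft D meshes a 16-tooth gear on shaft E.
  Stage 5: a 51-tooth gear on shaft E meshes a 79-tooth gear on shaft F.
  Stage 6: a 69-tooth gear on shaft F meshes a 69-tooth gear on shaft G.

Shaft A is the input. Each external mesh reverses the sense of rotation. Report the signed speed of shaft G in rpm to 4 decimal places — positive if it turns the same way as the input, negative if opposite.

Stage 1 [50T→50T]: ω = 121.0000×50/50 = 121.0000 rpm, dir flips to −; running = −121.0000
Stage 2 [72T→67T]: ω = 121.0000×72/67 = 130.0299 rpm, dir flips to +; running = +130.0299
Stage 3 [67T→47T]: ω = 130.0299×67/47 = 185.3617 rpm, dir flips to −; running = −185.3617
Stage 4 [47T→16T]: ω = 185.3617×47/16 = 544.5000 rpm, dir flips to +; running = +544.5000
Stage 5 [51T→79T]: ω = 544.5000×51/79 = 351.5127 rpm, dir flips to −; running = −351.5127
Stage 6 [69T→69T]: ω = 351.5127×69/69 = 351.5127 rpm, dir flips to +; running = +351.5127

+351.5127 rpm (same as input, |ω| = 351.5127 rpm)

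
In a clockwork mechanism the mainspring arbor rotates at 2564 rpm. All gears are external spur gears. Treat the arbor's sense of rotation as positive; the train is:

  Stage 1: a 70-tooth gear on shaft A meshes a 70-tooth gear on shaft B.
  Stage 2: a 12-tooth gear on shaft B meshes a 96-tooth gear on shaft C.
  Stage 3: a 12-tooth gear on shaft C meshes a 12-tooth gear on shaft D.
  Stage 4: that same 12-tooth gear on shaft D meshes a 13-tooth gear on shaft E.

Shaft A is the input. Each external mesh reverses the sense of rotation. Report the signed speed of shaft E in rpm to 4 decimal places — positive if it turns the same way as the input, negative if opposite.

Stage 1 [70T→70T]: ω = 2564.0000×70/70 = 2564.0000 rpm, dir flips to −; running = −2564.0000
Stage 2 [12T→96T]: ω = 2564.0000×12/96 = 320.5000 rpm, dir flips to +; running = +320.5000
Stage 3 [12T→12T]: ω = 320.5000×12/12 = 320.5000 rpm, dir flips to −; running = −320.5000
Stage 4 [12T→13T]: ω = 320.5000×12/13 = 295.8462 rpm, dir flips to +; running = +295.8462

+295.8462 rpm (same as input, |ω| = 295.8462 rpm)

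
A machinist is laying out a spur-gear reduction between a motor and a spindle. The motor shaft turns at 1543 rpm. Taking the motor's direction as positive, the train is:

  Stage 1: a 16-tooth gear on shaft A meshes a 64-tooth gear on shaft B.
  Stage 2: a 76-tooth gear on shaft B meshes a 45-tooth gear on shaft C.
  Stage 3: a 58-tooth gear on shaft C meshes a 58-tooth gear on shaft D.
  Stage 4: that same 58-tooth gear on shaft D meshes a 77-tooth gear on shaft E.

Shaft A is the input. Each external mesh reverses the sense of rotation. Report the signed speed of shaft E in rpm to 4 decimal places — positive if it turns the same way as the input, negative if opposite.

Stage 1 [16T→64T]: ω = 1543.0000×16/64 = 385.7500 rpm, dir flips to −; running = −385.7500
Stage 2 [76T→45T]: ω = 385.7500×76/45 = 651.4889 rpm, dir flips to +; running = +651.4889
Stage 3 [58T→58T]: ω = 651.4889×58/58 = 651.4889 rpm, dir flips to −; running = −651.4889
Stage 4 [58T→77T]: ω = 651.4889×58/77 = 490.7319 rpm, dir flips to +; running = +490.7319

+490.7319 rpm (same as input, |ω| = 490.7319 rpm)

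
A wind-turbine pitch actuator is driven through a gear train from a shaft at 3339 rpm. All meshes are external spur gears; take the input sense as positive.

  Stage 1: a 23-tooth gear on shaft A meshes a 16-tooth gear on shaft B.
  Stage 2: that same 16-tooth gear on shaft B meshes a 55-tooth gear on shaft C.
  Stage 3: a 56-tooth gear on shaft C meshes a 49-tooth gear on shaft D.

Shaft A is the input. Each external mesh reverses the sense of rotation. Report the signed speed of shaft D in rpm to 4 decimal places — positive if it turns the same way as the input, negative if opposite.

Stage 1 [23T→16T]: ω = 3339.0000×23/16 = 4799.8125 rpm, dir flips to −; running = −4799.8125
Stage 2 [16T→55T]: ω = 4799.8125×16/55 = 1396.3091 rpm, dir flips to +; running = +1396.3091
Stage 3 [56T→49T]: ω = 1396.3091×56/49 = 1595.7818 rpm, dir flips to −; running = −1595.7818

-1595.7818 rpm (opposite to input, |ω| = 1595.7818 rpm)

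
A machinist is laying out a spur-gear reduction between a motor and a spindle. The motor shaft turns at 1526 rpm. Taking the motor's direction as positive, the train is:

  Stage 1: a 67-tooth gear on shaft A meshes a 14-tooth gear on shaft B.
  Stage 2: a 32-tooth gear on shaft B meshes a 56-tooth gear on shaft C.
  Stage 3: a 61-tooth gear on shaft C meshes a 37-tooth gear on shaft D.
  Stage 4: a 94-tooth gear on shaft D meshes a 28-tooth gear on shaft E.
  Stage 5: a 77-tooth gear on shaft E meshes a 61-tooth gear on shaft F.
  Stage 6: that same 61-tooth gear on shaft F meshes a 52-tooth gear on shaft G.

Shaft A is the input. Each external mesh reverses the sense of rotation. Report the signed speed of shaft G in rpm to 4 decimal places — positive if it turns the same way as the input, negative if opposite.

+34201.7688 rpm (same as input, |ω| = 34201.7688 rpm)

Stage 1 [67T→14T]: ω = 1526.0000×67/14 = 7303.0000 rpm, dir flips to −; running = −7303.0000
Stage 2 [32T→56T]: ω = 7303.0000×32/56 = 4173.1429 rpm, dir flips to +; running = +4173.1429
Stage 3 [61T→37T]: ω = 4173.1429×61/37 = 6880.0463 rpm, dir flips to −; running = −6880.0463
Stage 4 [94T→28T]: ω = 6880.0463×94/28 = 23097.2984 rpm, dir flips to +; running = +23097.2984
Stage 5 [77T→61T]: ω = 23097.2984×77/61 = 29155.6062 rpm, dir flips to −; running = −29155.6062
Stage 6 [61T→52T]: ω = 29155.6062×61/52 = 34201.7688 rpm, dir flips to +; running = +34201.7688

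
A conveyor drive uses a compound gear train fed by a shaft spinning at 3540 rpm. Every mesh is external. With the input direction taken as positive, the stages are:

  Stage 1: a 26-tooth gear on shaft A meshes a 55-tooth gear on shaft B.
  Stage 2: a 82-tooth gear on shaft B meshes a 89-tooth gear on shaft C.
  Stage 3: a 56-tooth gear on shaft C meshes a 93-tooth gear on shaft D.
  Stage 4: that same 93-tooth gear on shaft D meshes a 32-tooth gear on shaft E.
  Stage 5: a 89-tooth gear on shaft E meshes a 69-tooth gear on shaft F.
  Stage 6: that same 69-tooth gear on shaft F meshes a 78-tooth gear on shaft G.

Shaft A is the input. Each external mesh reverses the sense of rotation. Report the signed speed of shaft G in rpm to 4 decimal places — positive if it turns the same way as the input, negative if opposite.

Stage 1 [26T→55T]: ω = 3540.0000×26/55 = 1673.4545 rpm, dir flips to −; running = −1673.4545
Stage 2 [82T→89T]: ω = 1673.4545×82/89 = 1541.8345 rpm, dir flips to +; running = +1541.8345
Stage 3 [56T→93T]: ω = 1541.8345×56/93 = 928.4165 rpm, dir flips to −; running = −928.4165
Stage 4 [93T→32T]: ω = 928.4165×93/32 = 2698.2104 rpm, dir flips to +; running = +2698.2104
Stage 5 [89T→69T]: ω = 2698.2104×89/69 = 3480.3004 rpm, dir flips to −; running = −3480.3004
Stage 6 [69T→78T]: ω = 3480.3004×69/78 = 3078.7273 rpm, dir flips to +; running = +3078.7273

+3078.7273 rpm (same as input, |ω| = 3078.7273 rpm)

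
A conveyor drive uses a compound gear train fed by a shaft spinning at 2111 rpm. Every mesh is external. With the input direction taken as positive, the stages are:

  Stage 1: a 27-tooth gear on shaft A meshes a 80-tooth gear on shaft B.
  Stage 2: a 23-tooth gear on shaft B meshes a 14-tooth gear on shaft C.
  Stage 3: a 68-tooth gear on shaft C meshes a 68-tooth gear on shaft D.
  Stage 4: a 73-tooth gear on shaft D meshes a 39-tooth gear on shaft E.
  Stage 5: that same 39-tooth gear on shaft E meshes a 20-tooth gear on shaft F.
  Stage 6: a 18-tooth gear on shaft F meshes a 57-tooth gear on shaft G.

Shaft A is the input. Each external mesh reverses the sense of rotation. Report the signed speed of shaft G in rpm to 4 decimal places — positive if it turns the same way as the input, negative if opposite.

Stage 1 [27T→80T]: ω = 2111.0000×27/80 = 712.4625 rpm, dir flips to −; running = −712.4625
Stage 2 [23T→14T]: ω = 712.4625×23/14 = 1170.4741 rpm, dir flips to +; running = +1170.4741
Stage 3 [68T→68T]: ω = 1170.4741×68/68 = 1170.4741 rpm, dir flips to −; running = −1170.4741
Stage 4 [73T→39T]: ω = 1170.4741×73/39 = 2190.8874 rpm, dir flips to +; running = +2190.8874
Stage 5 [39T→20T]: ω = 2190.8874×39/20 = 4272.2305 rpm, dir flips to −; running = −4272.2305
Stage 6 [18T→57T]: ω = 4272.2305×18/57 = 1349.1254 rpm, dir flips to +; running = +1349.1254

+1349.1254 rpm (same as input, |ω| = 1349.1254 rpm)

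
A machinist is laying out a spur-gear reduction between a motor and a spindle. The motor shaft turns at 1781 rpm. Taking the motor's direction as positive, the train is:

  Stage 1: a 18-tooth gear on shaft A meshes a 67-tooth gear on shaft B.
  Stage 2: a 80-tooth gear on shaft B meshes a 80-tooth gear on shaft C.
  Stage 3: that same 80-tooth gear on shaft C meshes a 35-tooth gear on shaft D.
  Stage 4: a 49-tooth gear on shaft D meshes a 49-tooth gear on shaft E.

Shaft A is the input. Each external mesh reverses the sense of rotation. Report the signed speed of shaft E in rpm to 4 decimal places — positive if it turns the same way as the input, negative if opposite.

Stage 1 [18T→67T]: ω = 1781.0000×18/67 = 478.4776 rpm, dir flips to −; running = −478.4776
Stage 2 [80T→80T]: ω = 478.4776×80/80 = 478.4776 rpm, dir flips to +; running = +478.4776
Stage 3 [80T→35T]: ω = 478.4776×80/35 = 1093.6631 rpm, dir flips to −; running = −1093.6631
Stage 4 [49T→49T]: ω = 1093.6631×49/49 = 1093.6631 rpm, dir flips to +; running = +1093.6631

+1093.6631 rpm (same as input, |ω| = 1093.6631 rpm)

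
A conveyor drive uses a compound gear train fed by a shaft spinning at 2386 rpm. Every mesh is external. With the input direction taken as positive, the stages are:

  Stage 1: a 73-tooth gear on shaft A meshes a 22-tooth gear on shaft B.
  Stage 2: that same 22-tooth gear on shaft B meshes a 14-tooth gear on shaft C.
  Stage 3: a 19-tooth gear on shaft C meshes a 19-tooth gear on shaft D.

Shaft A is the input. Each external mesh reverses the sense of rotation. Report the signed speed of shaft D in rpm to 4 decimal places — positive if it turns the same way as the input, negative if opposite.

-12441.2857 rpm (opposite to input, |ω| = 12441.2857 rpm)

Stage 1 [73T→22T]: ω = 2386.0000×73/22 = 7917.1818 rpm, dir flips to −; running = −7917.1818
Stage 2 [22T→14T]: ω = 7917.1818×22/14 = 12441.2857 rpm, dir flips to +; running = +12441.2857
Stage 3 [19T→19T]: ω = 12441.2857×19/19 = 12441.2857 rpm, dir flips to −; running = −12441.2857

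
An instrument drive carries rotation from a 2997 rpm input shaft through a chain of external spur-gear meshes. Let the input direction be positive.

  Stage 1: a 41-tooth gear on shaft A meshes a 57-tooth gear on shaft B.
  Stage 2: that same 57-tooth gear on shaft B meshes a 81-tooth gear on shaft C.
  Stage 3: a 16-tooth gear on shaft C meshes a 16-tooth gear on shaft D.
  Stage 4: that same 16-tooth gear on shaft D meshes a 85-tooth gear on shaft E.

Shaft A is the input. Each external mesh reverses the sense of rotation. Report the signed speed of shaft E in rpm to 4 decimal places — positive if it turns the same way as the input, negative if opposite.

+285.5529 rpm (same as input, |ω| = 285.5529 rpm)

Stage 1 [41T→57T]: ω = 2997.0000×41/57 = 2155.7368 rpm, dir flips to −; running = −2155.7368
Stage 2 [57T→81T]: ω = 2155.7368×57/81 = 1517.0000 rpm, dir flips to +; running = +1517.0000
Stage 3 [16T→16T]: ω = 1517.0000×16/16 = 1517.0000 rpm, dir flips to −; running = −1517.0000
Stage 4 [16T→85T]: ω = 1517.0000×16/85 = 285.5529 rpm, dir flips to +; running = +285.5529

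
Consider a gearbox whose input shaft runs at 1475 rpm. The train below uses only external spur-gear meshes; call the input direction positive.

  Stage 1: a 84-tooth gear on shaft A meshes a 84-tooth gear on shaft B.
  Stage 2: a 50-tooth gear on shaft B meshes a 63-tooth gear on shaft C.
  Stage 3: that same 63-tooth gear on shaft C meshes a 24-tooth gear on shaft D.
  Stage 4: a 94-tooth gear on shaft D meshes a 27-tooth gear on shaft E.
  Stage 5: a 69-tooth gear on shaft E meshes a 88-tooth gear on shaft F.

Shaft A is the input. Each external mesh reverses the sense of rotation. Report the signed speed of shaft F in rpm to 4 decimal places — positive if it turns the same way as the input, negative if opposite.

-8388.4417 rpm (opposite to input, |ω| = 8388.4417 rpm)

Stage 1 [84T→84T]: ω = 1475.0000×84/84 = 1475.0000 rpm, dir flips to −; running = −1475.0000
Stage 2 [50T→63T]: ω = 1475.0000×50/63 = 1170.6349 rpm, dir flips to +; running = +1170.6349
Stage 3 [63T→24T]: ω = 1170.6349×63/24 = 3072.9167 rpm, dir flips to −; running = −3072.9167
Stage 4 [94T→27T]: ω = 3072.9167×94/27 = 10698.3025 rpm, dir flips to +; running = +10698.3025
Stage 5 [69T→88T]: ω = 10698.3025×69/88 = 8388.4417 rpm, dir flips to −; running = −8388.4417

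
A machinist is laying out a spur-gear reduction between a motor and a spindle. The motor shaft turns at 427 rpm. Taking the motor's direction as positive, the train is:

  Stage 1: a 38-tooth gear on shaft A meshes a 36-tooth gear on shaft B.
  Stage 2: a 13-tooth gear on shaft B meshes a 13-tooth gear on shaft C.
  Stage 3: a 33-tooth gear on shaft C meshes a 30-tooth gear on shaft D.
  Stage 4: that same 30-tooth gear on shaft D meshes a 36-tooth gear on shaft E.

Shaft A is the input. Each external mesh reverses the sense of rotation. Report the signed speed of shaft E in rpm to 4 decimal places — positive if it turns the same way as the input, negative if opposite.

+413.1620 rpm (same as input, |ω| = 413.1620 rpm)

Stage 1 [38T→36T]: ω = 427.0000×38/36 = 450.7222 rpm, dir flips to −; running = −450.7222
Stage 2 [13T→13T]: ω = 450.7222×13/13 = 450.7222 rpm, dir flips to +; running = +450.7222
Stage 3 [33T→30T]: ω = 450.7222×33/30 = 495.7944 rpm, dir flips to −; running = −495.7944
Stage 4 [30T→36T]: ω = 495.7944×30/36 = 413.1620 rpm, dir flips to +; running = +413.1620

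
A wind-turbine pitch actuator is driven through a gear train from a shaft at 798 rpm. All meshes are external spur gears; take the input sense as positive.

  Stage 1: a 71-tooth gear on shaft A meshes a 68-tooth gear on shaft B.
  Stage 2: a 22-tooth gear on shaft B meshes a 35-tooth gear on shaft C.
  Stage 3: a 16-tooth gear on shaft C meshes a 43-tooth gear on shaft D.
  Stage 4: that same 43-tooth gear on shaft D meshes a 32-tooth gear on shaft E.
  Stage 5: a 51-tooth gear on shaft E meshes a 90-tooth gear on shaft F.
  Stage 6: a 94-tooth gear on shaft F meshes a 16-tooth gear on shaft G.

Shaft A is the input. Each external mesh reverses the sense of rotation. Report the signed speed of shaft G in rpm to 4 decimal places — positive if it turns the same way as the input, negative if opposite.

Stage 1 [71T→68T]: ω = 798.0000×71/68 = 833.2059 rpm, dir flips to −; running = −833.2059
Stage 2 [22T→35T]: ω = 833.2059×22/35 = 523.7294 rpm, dir flips to +; running = +523.7294
Stage 3 [16T→43T]: ω = 523.7294×16/43 = 194.8761 rpm, dir flips to −; running = −194.8761
Stage 4 [43T→32T]: ω = 194.8761×43/32 = 261.8647 rpm, dir flips to +; running = +261.8647
Stage 5 [51T→90T]: ω = 261.8647×51/90 = 148.3900 rpm, dir flips to −; running = −148.3900
Stage 6 [94T→16T]: ω = 148.3900×94/16 = 871.7913 rpm, dir flips to +; running = +871.7913

+871.7913 rpm (same as input, |ω| = 871.7913 rpm)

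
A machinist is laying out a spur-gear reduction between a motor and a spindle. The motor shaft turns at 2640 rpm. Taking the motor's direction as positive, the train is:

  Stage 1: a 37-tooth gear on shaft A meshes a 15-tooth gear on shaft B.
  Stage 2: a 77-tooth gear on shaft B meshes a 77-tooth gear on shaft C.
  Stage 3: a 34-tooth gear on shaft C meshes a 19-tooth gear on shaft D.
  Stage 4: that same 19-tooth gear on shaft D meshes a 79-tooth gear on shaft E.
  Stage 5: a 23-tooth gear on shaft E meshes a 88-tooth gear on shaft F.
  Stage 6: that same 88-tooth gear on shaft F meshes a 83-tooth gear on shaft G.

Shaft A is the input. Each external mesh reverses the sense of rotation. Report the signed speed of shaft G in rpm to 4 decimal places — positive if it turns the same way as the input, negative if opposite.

+776.6332 rpm (same as input, |ω| = 776.6332 rpm)

Stage 1 [37T→15T]: ω = 2640.0000×37/15 = 6512.0000 rpm, dir flips to −; running = −6512.0000
Stage 2 [77T→77T]: ω = 6512.0000×77/77 = 6512.0000 rpm, dir flips to +; running = +6512.0000
Stage 3 [34T→19T]: ω = 6512.0000×34/19 = 11653.0526 rpm, dir flips to −; running = −11653.0526
Stage 4 [19T→79T]: ω = 11653.0526×19/79 = 2802.6329 rpm, dir flips to +; running = +2802.6329
Stage 5 [23T→88T]: ω = 2802.6329×23/88 = 732.5063 rpm, dir flips to −; running = −732.5063
Stage 6 [88T→83T]: ω = 732.5063×88/83 = 776.6332 rpm, dir flips to +; running = +776.6332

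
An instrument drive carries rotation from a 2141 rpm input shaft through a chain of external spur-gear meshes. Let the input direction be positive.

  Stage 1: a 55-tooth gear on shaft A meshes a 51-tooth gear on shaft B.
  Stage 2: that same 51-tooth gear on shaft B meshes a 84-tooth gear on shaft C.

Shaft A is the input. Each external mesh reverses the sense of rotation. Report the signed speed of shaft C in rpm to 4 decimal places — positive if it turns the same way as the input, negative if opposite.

Stage 1 [55T→51T]: ω = 2141.0000×55/51 = 2308.9216 rpm, dir flips to −; running = −2308.9216
Stage 2 [51T→84T]: ω = 2308.9216×51/84 = 1401.8452 rpm, dir flips to +; running = +1401.8452

+1401.8452 rpm (same as input, |ω| = 1401.8452 rpm)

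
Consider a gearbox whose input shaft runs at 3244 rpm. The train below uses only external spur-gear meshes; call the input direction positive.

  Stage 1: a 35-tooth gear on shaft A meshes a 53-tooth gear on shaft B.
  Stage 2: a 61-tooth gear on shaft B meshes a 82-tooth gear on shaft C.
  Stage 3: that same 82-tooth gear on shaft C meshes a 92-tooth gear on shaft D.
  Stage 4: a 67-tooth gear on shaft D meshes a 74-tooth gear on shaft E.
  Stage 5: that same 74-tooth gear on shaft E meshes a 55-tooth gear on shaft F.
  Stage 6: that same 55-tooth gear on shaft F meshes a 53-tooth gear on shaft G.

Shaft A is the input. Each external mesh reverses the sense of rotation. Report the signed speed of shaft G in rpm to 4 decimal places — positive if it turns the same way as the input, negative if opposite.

+1795.6180 rpm (same as input, |ω| = 1795.6180 rpm)

Stage 1 [35T→53T]: ω = 3244.0000×35/53 = 2142.2642 rpm, dir flips to −; running = −2142.2642
Stage 2 [61T→82T]: ω = 2142.2642×61/82 = 1593.6355 rpm, dir flips to +; running = +1593.6355
Stage 3 [82T→92T]: ω = 1593.6355×82/92 = 1420.4143 rpm, dir flips to −; running = −1420.4143
Stage 4 [67T→74T]: ω = 1420.4143×67/74 = 1286.0508 rpm, dir flips to +; running = +1286.0508
Stage 5 [74T→55T]: ω = 1286.0508×74/55 = 1730.3228 rpm, dir flips to −; running = −1730.3228
Stage 6 [55T→53T]: ω = 1730.3228×55/53 = 1795.6180 rpm, dir flips to +; running = +1795.6180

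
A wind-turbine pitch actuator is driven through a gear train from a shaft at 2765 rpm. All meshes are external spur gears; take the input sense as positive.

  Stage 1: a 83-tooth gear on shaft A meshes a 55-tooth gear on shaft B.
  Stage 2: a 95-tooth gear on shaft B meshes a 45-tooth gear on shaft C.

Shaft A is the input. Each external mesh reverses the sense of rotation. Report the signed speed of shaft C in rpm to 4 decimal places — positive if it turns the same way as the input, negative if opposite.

Stage 1 [83T→55T]: ω = 2765.0000×83/55 = 4172.6364 rpm, dir flips to −; running = −4172.6364
Stage 2 [95T→45T]: ω = 4172.6364×95/45 = 8808.8990 rpm, dir flips to +; running = +8808.8990

+8808.8990 rpm (same as input, |ω| = 8808.8990 rpm)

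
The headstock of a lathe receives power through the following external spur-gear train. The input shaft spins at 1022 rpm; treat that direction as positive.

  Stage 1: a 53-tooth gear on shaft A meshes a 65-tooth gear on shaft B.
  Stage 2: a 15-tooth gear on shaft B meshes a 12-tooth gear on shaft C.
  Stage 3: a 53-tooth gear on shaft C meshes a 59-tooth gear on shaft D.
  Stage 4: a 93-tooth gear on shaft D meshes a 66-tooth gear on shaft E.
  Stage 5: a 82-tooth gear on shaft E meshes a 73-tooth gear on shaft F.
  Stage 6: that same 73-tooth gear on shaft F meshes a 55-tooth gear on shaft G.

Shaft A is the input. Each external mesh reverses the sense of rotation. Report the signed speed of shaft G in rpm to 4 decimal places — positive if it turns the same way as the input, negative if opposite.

Stage 1 [53T→65T]: ω = 1022.0000×53/65 = 833.3231 rpm, dir flips to −; running = −833.3231
Stage 2 [15T→12T]: ω = 833.3231×15/12 = 1041.6538 rpm, dir flips to +; running = +1041.6538
Stage 3 [53T→59T]: ω = 1041.6538×53/59 = 935.7229 rpm, dir flips to −; running = −935.7229
Stage 4 [93T→66T]: ω = 935.7229×93/66 = 1318.5187 rpm, dir flips to +; running = +1318.5187
Stage 5 [82T→73T]: ω = 1318.5187×82/73 = 1481.0758 rpm, dir flips to −; running = −1481.0758
Stage 6 [73T→55T]: ω = 1481.0758×73/55 = 1965.7915 rpm, dir flips to +; running = +1965.7915

+1965.7915 rpm (same as input, |ω| = 1965.7915 rpm)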